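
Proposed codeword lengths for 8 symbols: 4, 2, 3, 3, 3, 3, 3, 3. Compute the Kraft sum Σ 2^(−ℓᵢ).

1.0625

With common denominator 2^4 = 16: Σ 2^(−ℓᵢ) = 1/16 + 4/16 + 2/16 + 2/16 + 2/16 + 2/16 + 2/16 + 2/16 = 17/16 = 1.0625.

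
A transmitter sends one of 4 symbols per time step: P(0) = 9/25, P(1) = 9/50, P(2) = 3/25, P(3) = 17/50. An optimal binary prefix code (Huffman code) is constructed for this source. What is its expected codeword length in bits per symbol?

1.94 bits/symbol

Repeatedly combine the two least-probable nodes; the expected code length is the sum of the merged weights.
merge 3/25 + 9/50 → 3/10
merge 3/10 + 17/50 → 16/25
merge 9/25 + 16/25 → 1
L = 3/10 + 16/25 + 1 = 97/50 = 1.94 bits/symbol.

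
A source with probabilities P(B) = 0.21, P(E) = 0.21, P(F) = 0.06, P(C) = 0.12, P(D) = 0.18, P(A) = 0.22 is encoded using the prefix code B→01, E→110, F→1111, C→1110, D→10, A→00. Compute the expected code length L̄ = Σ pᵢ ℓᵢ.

L̄ = Σ pᵢ·ℓᵢ = 0.21·2 + 0.21·3 + 0.06·4 + 0.12·4 + 0.18·2 + 0.22·2 = 2.57 bits/symbol.

2.57 bits/symbol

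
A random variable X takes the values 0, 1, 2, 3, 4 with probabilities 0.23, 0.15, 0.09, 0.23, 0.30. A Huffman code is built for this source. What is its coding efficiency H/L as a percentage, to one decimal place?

Entropy H = −Σ p log₂ p ≈ 2.2196 bits.
Huffman merges: 9/100+3/20→6/25; 23/100+23/100→23/50; 6/25+3/10→27/50; 23/50+27/50→1. L = 56/25 ≈ 2.2400.
Efficiency = H/L = 2.2196/2.2400 = 99.1%.

99.1%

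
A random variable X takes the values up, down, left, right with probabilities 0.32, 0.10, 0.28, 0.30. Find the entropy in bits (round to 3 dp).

1.894 bits

H = −Σ pᵢ log₂ pᵢ.
−0.32·log₂(0.32) = 0.5260
−0.10·log₂(0.10) = 0.3322
−0.28·log₂(0.28) = 0.5142
−0.30·log₂(0.30) = 0.5211
Sum ≈ 1.8935 → 1.894 bits.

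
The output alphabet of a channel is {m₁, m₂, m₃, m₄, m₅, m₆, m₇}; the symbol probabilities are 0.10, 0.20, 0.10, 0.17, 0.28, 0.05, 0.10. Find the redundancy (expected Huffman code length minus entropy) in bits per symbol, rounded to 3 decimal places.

0.044 bits

Entropy H = −Σ p log₂ p ≈ 2.6259 bits.
Huffman merges: 1/20+1/10→3/20; 1/10+1/10→1/5; 3/20+17/100→8/25; 1/5+1/5→2/5; 7/25+8/25→3/5; 2/5+3/5→1. L = 267/100 ≈ 2.6700.
L − H = 2.6700 − 2.6259 = 0.044 bits.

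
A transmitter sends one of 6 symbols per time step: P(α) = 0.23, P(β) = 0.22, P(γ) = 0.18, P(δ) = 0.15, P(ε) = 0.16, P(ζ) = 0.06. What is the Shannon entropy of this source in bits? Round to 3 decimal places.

H = −Σ pᵢ log₂ pᵢ.
−0.23·log₂(0.23) = 0.4877
−0.22·log₂(0.22) = 0.4806
−0.18·log₂(0.18) = 0.4453
−0.15·log₂(0.15) = 0.4105
−0.16·log₂(0.16) = 0.4230
−0.06·log₂(0.06) = 0.2435
Sum ≈ 2.4906 → 2.491 bits.

2.491 bits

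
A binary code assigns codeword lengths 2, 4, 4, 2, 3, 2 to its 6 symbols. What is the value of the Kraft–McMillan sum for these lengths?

With common denominator 2^4 = 16: Σ 2^(−ℓᵢ) = 4/16 + 1/16 + 1/16 + 4/16 + 2/16 + 4/16 = 16/16 = 1.

1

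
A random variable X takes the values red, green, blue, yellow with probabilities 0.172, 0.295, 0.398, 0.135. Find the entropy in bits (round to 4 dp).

H = −Σ pᵢ log₂ pᵢ.
−0.172·log₂(0.172) = 0.4368
−0.295·log₂(0.295) = 0.5196
−0.398·log₂(0.398) = 0.5290
−0.135·log₂(0.135) = 0.3900
Sum ≈ 1.8754 → 1.8754 bits.

1.8754 bits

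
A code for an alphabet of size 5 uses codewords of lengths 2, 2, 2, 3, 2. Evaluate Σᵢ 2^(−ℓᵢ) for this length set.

1.125

With common denominator 2^3 = 8: Σ 2^(−ℓᵢ) = 2/8 + 2/8 + 2/8 + 1/8 + 2/8 = 9/8 = 1.125.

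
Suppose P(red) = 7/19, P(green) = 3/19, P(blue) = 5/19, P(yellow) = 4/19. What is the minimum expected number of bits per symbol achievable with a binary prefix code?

2 bits/symbol

Repeatedly combine the two least-probable nodes; the expected code length is the sum of the merged weights.
merge 3/19 + 4/19 → 7/19
merge 5/19 + 7/19 → 12/19
merge 7/19 + 12/19 → 1
L = 7/19 + 12/19 + 1 = 2 bits/symbol.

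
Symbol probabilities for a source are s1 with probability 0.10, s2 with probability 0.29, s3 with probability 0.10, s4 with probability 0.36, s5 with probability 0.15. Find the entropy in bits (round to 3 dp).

2.123 bits

H = −Σ pᵢ log₂ pᵢ.
−0.10·log₂(0.10) = 0.3322
−0.29·log₂(0.29) = 0.5179
−0.10·log₂(0.10) = 0.3322
−0.36·log₂(0.36) = 0.5306
−0.15·log₂(0.15) = 0.4105
Sum ≈ 2.1234 → 2.123 bits.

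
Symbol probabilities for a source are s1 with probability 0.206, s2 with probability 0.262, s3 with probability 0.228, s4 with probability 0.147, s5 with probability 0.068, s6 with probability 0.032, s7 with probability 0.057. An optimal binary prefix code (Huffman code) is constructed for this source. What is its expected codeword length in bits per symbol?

2.55 bits/symbol

Repeatedly combine the two least-probable nodes; the expected code length is the sum of the merged weights.
merge 4/125 + 57/1000 → 89/1000
merge 17/250 + 89/1000 → 157/1000
merge 147/1000 + 157/1000 → 38/125
merge 103/500 + 57/250 → 217/500
merge 131/500 + 38/125 → 283/500
merge 217/500 + 283/500 → 1
L = 89/1000 + 157/1000 + 38/125 + 217/500 + 283/500 + 1 = 51/20 = 2.55 bits/symbol.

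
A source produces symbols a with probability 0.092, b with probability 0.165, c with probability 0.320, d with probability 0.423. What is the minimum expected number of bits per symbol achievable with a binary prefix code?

Repeatedly combine the two least-probable nodes; the expected code length is the sum of the merged weights.
merge 23/250 + 33/200 → 257/1000
merge 257/1000 + 8/25 → 577/1000
merge 423/1000 + 577/1000 → 1
L = 257/1000 + 577/1000 + 1 = 917/500 = 1.834 bits/symbol.

1.834 bits/symbol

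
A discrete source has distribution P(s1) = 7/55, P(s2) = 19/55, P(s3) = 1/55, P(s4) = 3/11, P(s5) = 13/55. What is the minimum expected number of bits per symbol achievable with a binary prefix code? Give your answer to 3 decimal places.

Repeatedly combine the two least-probable nodes; the expected code length is the sum of the merged weights.
merge 1/55 + 7/55 → 8/55
merge 8/55 + 13/55 → 21/55
merge 3/11 + 19/55 → 34/55
merge 21/55 + 34/55 → 1
L = 8/55 + 21/55 + 34/55 + 1 = 118/55 ≈ 2.145 bits/symbol.

2.145 bits/symbol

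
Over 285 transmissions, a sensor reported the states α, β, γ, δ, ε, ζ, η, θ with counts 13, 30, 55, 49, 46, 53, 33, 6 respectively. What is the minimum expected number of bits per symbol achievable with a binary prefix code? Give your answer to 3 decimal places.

Probabilities are the counts divided by 285.
Repeatedly combine the two least-probable nodes; the expected code length is the sum of the merged weights.
merge 2/95 + 13/285 → 1/15
merge 1/15 + 2/19 → 49/285
merge 11/95 + 46/285 → 79/285
merge 49/285 + 49/285 → 98/285
merge 53/285 + 11/57 → 36/95
merge 79/285 + 98/285 → 59/95
merge 36/95 + 59/95 → 1
L = 1/15 + 49/285 + 79/285 + 98/285 + 36/95 + 59/95 + 1 = 163/57 ≈ 2.860 bits/symbol.

2.860 bits/symbol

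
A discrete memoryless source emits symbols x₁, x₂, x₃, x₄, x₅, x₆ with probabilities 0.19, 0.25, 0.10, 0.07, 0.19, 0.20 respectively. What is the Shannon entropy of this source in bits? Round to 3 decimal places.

H = −Σ pᵢ log₂ pᵢ.
−0.19·log₂(0.19) = 0.4552
−0.25·log₂(0.25) = 0.5000
−0.10·log₂(0.10) = 0.3322
−0.07·log₂(0.07) = 0.2686
−0.19·log₂(0.19) = 0.4552
−0.20·log₂(0.20) = 0.4644
Sum ≈ 2.4756 → 2.476 bits.

2.476 bits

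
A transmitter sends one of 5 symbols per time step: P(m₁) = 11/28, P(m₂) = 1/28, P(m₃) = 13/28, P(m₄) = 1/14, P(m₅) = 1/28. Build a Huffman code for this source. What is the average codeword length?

Repeatedly combine the two least-probable nodes; the expected code length is the sum of the merged weights.
merge 1/28 + 1/28 → 1/14
merge 1/14 + 1/14 → 1/7
merge 1/7 + 11/28 → 15/28
merge 13/28 + 15/28 → 1
L = 1/14 + 1/7 + 15/28 + 1 = 7/4 = 1.75 bits/symbol.

1.75 bits/symbol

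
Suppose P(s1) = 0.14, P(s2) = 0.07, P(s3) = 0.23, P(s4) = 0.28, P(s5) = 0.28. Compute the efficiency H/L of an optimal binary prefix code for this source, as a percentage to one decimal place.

98.7%

Entropy H = −Σ p log₂ p ≈ 2.1818 bits.
Huffman merges: 7/100+7/50→21/100; 21/100+23/100→11/25; 7/25+7/25→14/25; 11/25+14/25→1. L = 221/100 ≈ 2.2100.
Efficiency = H/L = 2.1818/2.2100 = 98.7%.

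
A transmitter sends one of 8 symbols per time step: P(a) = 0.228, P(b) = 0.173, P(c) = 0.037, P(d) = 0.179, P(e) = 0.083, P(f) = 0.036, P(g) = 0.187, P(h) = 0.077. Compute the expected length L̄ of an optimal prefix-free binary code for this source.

2.808 bits/symbol

Repeatedly combine the two least-probable nodes; the expected code length is the sum of the merged weights.
merge 9/250 + 37/1000 → 73/1000
merge 73/1000 + 77/1000 → 3/20
merge 83/1000 + 3/20 → 233/1000
merge 173/1000 + 179/1000 → 44/125
merge 187/1000 + 57/250 → 83/200
merge 233/1000 + 44/125 → 117/200
merge 83/200 + 117/200 → 1
L = 73/1000 + 3/20 + 233/1000 + 44/125 + 83/200 + 117/200 + 1 = 351/125 = 2.808 bits/symbol.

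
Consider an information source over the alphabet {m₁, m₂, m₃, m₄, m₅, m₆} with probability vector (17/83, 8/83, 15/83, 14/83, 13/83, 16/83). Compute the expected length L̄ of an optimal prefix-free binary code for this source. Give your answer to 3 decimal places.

Repeatedly combine the two least-probable nodes; the expected code length is the sum of the merged weights.
merge 8/83 + 13/83 → 21/83
merge 14/83 + 15/83 → 29/83
merge 16/83 + 17/83 → 33/83
merge 21/83 + 29/83 → 50/83
merge 33/83 + 50/83 → 1
L = 21/83 + 29/83 + 33/83 + 50/83 + 1 = 216/83 ≈ 2.602 bits/symbol.

2.602 bits/symbol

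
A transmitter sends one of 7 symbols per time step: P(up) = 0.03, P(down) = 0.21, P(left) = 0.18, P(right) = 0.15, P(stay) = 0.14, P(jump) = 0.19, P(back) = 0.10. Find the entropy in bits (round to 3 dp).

H = −Σ pᵢ log₂ pᵢ.
−0.03·log₂(0.03) = 0.1518
−0.21·log₂(0.21) = 0.4728
−0.18·log₂(0.18) = 0.4453
−0.15·log₂(0.15) = 0.4105
−0.14·log₂(0.14) = 0.3971
−0.19·log₂(0.19) = 0.4552
−0.10·log₂(0.10) = 0.3322
Sum ≈ 2.6650 → 2.665 bits.

2.665 bits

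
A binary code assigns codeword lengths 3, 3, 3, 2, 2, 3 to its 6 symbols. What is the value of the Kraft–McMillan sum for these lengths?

With common denominator 2^3 = 8: Σ 2^(−ℓᵢ) = 1/8 + 1/8 + 1/8 + 2/8 + 2/8 + 1/8 = 8/8 = 1.

1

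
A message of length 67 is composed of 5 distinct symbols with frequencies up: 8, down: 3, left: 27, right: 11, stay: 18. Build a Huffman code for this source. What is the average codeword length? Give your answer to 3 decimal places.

2.090 bits/symbol

Probabilities are the counts divided by 67.
Repeatedly combine the two least-probable nodes; the expected code length is the sum of the merged weights.
merge 3/67 + 8/67 → 11/67
merge 11/67 + 11/67 → 22/67
merge 18/67 + 22/67 → 40/67
merge 27/67 + 40/67 → 1
L = 11/67 + 22/67 + 40/67 + 1 = 140/67 ≈ 2.090 bits/symbol.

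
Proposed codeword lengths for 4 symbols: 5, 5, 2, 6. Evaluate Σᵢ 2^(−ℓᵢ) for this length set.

With common denominator 2^6 = 64: Σ 2^(−ℓᵢ) = 2/64 + 2/64 + 16/64 + 1/64 = 21/64 = 0.328125.

0.328125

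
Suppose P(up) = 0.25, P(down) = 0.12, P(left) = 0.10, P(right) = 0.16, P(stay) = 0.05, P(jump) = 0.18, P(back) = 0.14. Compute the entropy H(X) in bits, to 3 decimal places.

2.681 bits

H = −Σ pᵢ log₂ pᵢ.
−0.25·log₂(0.25) = 0.5000
−0.12·log₂(0.12) = 0.3671
−0.10·log₂(0.10) = 0.3322
−0.16·log₂(0.16) = 0.4230
−0.05·log₂(0.05) = 0.2161
−0.18·log₂(0.18) = 0.4453
−0.14·log₂(0.14) = 0.3971
Sum ≈ 2.6808 → 2.681 bits.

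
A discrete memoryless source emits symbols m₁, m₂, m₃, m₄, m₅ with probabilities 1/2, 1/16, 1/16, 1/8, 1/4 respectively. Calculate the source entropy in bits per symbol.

1.875 bits

Each probability is a power of 1/2, so log₂(1/p) is an integer.
H = Σ p·log₂(1/p) = 1/2·1 + 1/16·4 + 1/16·4 + 1/8·3 + 1/4·2 = 1.875 bits.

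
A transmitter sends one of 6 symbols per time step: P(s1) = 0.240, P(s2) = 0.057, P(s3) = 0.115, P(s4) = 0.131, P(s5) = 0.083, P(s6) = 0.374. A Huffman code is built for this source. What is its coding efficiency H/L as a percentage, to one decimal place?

96.5%

Entropy H = −Σ p log₂ p ≈ 2.3014 bits.
Huffman merges: 57/1000+83/1000→7/50; 23/200+131/1000→123/500; 7/50+6/25→19/50; 123/500+187/500→31/50; 19/50+31/50→1. L = 1193/500 ≈ 2.3860.
Efficiency = H/L = 2.3014/2.3860 = 96.5%.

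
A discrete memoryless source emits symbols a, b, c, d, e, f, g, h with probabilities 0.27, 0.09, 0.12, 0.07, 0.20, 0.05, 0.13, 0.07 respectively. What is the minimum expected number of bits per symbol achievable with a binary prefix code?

2.81 bits/symbol

Repeatedly combine the two least-probable nodes; the expected code length is the sum of the merged weights.
merge 1/20 + 7/100 → 3/25
merge 7/100 + 9/100 → 4/25
merge 3/25 + 3/25 → 6/25
merge 13/100 + 4/25 → 29/100
merge 1/5 + 6/25 → 11/25
merge 27/100 + 29/100 → 14/25
merge 11/25 + 14/25 → 1
L = 3/25 + 4/25 + 6/25 + 29/100 + 11/25 + 14/25 + 1 = 281/100 = 2.81 bits/symbol.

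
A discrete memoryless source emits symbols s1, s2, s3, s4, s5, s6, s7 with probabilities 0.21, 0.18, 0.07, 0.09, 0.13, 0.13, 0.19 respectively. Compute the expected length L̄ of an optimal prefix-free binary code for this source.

2.76 bits/symbol

Repeatedly combine the two least-probable nodes; the expected code length is the sum of the merged weights.
merge 7/100 + 9/100 → 4/25
merge 13/100 + 13/100 → 13/50
merge 4/25 + 9/50 → 17/50
merge 19/100 + 21/100 → 2/5
merge 13/50 + 17/50 → 3/5
merge 2/5 + 3/5 → 1
L = 4/25 + 13/50 + 17/50 + 2/5 + 3/5 + 1 = 69/25 = 2.76 bits/symbol.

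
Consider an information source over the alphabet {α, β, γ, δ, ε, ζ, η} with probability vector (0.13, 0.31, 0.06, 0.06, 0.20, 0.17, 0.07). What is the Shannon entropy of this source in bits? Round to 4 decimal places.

2.5610 bits

H = −Σ pᵢ log₂ pᵢ.
−0.13·log₂(0.13) = 0.3826
−0.31·log₂(0.31) = 0.5238
−0.06·log₂(0.06) = 0.2435
−0.06·log₂(0.06) = 0.2435
−0.20·log₂(0.20) = 0.4644
−0.17·log₂(0.17) = 0.4346
−0.07·log₂(0.07) = 0.2686
Sum ≈ 2.5610 → 2.5610 bits.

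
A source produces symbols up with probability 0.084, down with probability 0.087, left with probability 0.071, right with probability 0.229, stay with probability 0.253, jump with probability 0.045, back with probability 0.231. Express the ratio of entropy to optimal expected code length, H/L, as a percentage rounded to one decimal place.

Entropy H = −Σ p log₂ p ≈ 2.5559 bits.
Huffman merges: 9/200+71/1000→29/250; 21/250+87/1000→171/1000; 29/250+171/1000→287/1000; 229/1000+231/1000→23/50; 253/1000+287/1000→27/50; 23/50+27/50→1. L = 1287/500 ≈ 2.5740.
Efficiency = H/L = 2.5559/2.5740 = 99.3%.

99.3%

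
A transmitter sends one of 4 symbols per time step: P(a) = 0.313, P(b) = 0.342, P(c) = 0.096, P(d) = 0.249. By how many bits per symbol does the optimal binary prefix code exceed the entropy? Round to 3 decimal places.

Entropy H = −Σ p log₂ p ≈ 1.8779 bits.
Huffman merges: 12/125+249/1000→69/200; 313/1000+171/500→131/200; 69/200+131/200→1. L = 2 ≈ 2.0000.
L − H = 2.0000 − 1.8779 = 0.122 bits.

0.122 bits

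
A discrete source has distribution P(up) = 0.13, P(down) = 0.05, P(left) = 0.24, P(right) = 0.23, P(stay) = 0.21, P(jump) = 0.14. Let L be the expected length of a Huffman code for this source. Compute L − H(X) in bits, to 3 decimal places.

Entropy H = −Σ p log₂ p ≈ 2.4505 bits.
Huffman merges: 1/20+13/100→9/50; 7/50+9/50→8/25; 21/100+23/100→11/25; 6/25+8/25→14/25; 11/25+14/25→1. L = 5/2 ≈ 2.5000.
L − H = 2.5000 − 2.4505 = 0.050 bits.

0.050 bits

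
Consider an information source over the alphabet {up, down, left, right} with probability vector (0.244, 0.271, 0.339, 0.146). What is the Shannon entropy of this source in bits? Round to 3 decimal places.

H = −Σ pᵢ log₂ pᵢ.
−0.244·log₂(0.244) = 0.4966
−0.271·log₂(0.271) = 0.5105
−0.339·log₂(0.339) = 0.5291
−0.146·log₂(0.146) = 0.4053
Sum ≈ 1.9414 → 1.941 bits.

1.941 bits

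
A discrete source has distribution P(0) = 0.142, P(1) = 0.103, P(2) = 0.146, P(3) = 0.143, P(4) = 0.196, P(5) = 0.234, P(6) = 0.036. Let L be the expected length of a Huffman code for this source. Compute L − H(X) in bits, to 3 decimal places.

0.041 bits

Entropy H = −Σ p log₂ p ≈ 2.6680 bits.
Huffman merges: 9/250+103/1000→139/1000; 139/1000+71/500→281/1000; 143/1000+73/500→289/1000; 49/250+117/500→43/100; 281/1000+289/1000→57/100; 43/100+57/100→1. L = 2709/1000 ≈ 2.7090.
L − H = 2.7090 − 2.6680 = 0.041 bits.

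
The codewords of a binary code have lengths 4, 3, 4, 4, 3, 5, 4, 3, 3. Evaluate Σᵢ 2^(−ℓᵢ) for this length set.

With common denominator 2^5 = 32: Σ 2^(−ℓᵢ) = 2/32 + 4/32 + 2/32 + 2/32 + 4/32 + 1/32 + 2/32 + 4/32 + 4/32 = 25/32 = 0.78125.

0.78125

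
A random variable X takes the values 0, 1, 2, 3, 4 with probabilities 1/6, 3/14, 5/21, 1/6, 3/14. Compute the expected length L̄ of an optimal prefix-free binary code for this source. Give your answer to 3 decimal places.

Repeatedly combine the two least-probable nodes; the expected code length is the sum of the merged weights.
merge 1/6 + 1/6 → 1/3
merge 3/14 + 3/14 → 3/7
merge 5/21 + 1/3 → 4/7
merge 3/7 + 4/7 → 1
L = 1/3 + 3/7 + 4/7 + 1 = 7/3 ≈ 2.333 bits/symbol.

2.333 bits/symbol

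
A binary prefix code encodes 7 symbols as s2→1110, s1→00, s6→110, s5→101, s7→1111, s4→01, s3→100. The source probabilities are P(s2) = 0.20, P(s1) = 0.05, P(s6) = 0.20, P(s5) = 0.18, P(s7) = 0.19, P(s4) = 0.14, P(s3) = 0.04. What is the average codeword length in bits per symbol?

3.2 bits/symbol

L̄ = Σ pᵢ·ℓᵢ = 0.20·4 + 0.05·2 + 0.20·3 + 0.18·3 + 0.19·4 + 0.14·2 + 0.04·3 = 3.2 bits/symbol.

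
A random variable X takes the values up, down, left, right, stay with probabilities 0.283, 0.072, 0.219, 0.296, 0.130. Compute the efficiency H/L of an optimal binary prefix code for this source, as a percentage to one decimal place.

98.6%

Entropy H = −Σ p log₂ p ≈ 2.1710 bits.
Huffman merges: 9/125+13/100→101/500; 101/500+219/1000→421/1000; 283/1000+37/125→579/1000; 421/1000+579/1000→1. L = 1101/500 ≈ 2.2020.
Efficiency = H/L = 2.1710/2.2020 = 98.6%.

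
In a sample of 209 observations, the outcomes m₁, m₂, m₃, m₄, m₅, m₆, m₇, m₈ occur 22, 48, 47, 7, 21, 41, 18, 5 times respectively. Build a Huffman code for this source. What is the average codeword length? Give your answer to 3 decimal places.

Probabilities are the counts divided by 209.
Repeatedly combine the two least-probable nodes; the expected code length is the sum of the merged weights.
merge 5/209 + 7/209 → 12/209
merge 12/209 + 18/209 → 30/209
merge 21/209 + 2/19 → 43/209
merge 30/209 + 41/209 → 71/209
merge 43/209 + 47/209 → 90/209
merge 48/209 + 71/209 → 119/209
merge 90/209 + 119/209 → 1
L = 12/209 + 30/209 + 43/209 + 71/209 + 90/209 + 119/209 + 1 = 574/209 ≈ 2.746 bits/symbol.

2.746 bits/symbol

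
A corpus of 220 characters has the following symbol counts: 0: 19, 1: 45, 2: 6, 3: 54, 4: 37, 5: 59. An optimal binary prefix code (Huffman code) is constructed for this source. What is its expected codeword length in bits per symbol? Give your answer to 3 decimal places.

Probabilities are the counts divided by 220.
Repeatedly combine the two least-probable nodes; the expected code length is the sum of the merged weights.
merge 3/110 + 19/220 → 5/44
merge 5/44 + 37/220 → 31/110
merge 9/44 + 27/110 → 9/20
merge 59/220 + 31/110 → 11/20
merge 9/20 + 11/20 → 1
L = 5/44 + 31/110 + 9/20 + 11/20 + 1 = 527/220 ≈ 2.395 bits/symbol.

2.395 bits/symbol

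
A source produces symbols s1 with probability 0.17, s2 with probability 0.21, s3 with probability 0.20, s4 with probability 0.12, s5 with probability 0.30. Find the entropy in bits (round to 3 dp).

2.260 bits

H = −Σ pᵢ log₂ pᵢ.
−0.17·log₂(0.17) = 0.4346
−0.21·log₂(0.21) = 0.4728
−0.20·log₂(0.20) = 0.4644
−0.12·log₂(0.12) = 0.3671
−0.30·log₂(0.30) = 0.5211
Sum ≈ 2.2600 → 2.260 bits.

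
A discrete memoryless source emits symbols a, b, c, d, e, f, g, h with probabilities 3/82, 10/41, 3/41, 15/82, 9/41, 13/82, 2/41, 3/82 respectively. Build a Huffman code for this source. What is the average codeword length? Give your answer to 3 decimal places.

Repeatedly combine the two least-probable nodes; the expected code length is the sum of the merged weights.
merge 3/82 + 3/82 → 3/41
merge 2/41 + 3/41 → 5/41
merge 3/41 + 5/41 → 8/41
merge 13/82 + 15/82 → 14/41
merge 8/41 + 9/41 → 17/41
merge 10/41 + 14/41 → 24/41
merge 17/41 + 24/41 → 1
L = 3/41 + 5/41 + 8/41 + 14/41 + 17/41 + 24/41 + 1 = 112/41 ≈ 2.732 bits/symbol.

2.732 bits/symbol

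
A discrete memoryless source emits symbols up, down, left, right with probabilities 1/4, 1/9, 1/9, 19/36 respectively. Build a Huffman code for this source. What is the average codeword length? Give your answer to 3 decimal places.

1.694 bits/symbol

Repeatedly combine the two least-probable nodes; the expected code length is the sum of the merged weights.
merge 1/9 + 1/9 → 2/9
merge 2/9 + 1/4 → 17/36
merge 17/36 + 19/36 → 1
L = 2/9 + 17/36 + 1 = 61/36 ≈ 1.694 bits/symbol.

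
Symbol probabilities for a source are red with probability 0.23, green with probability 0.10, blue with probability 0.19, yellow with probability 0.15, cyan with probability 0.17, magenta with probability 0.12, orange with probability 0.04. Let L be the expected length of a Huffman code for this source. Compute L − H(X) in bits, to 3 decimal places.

Entropy H = −Σ p log₂ p ≈ 2.6730 bits.
Huffman merges: 1/25+1/10→7/50; 3/25+7/50→13/50; 3/20+17/100→8/25; 19/100+23/100→21/50; 13/50+8/25→29/50; 21/50+29/50→1. L = 68/25 ≈ 2.7200.
L − H = 2.7200 − 2.6730 = 0.047 bits.

0.047 bits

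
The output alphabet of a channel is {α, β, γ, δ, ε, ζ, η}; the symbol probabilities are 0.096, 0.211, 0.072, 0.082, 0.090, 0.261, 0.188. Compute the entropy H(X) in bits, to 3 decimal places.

H = −Σ pᵢ log₂ pᵢ.
−0.096·log₂(0.096) = 0.3246
−0.211·log₂(0.211) = 0.4736
−0.072·log₂(0.072) = 0.2733
−0.082·log₂(0.082) = 0.2959
−0.090·log₂(0.090) = 0.3127
−0.261·log₂(0.261) = 0.5058
−0.188·log₂(0.188) = 0.4533
Sum ≈ 2.6391 → 2.639 bits.

2.639 bits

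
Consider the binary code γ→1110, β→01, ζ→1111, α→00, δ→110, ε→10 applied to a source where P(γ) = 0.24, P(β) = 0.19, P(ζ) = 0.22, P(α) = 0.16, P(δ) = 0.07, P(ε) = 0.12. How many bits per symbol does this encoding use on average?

2.99 bits/symbol

L̄ = Σ pᵢ·ℓᵢ = 0.24·4 + 0.19·2 + 0.22·4 + 0.16·2 + 0.07·3 + 0.12·2 = 2.99 bits/symbol.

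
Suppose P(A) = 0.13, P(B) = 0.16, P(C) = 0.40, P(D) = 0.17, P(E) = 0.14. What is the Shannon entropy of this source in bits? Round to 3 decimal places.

2.166 bits

H = −Σ pᵢ log₂ pᵢ.
−0.13·log₂(0.13) = 0.3826
−0.16·log₂(0.16) = 0.4230
−0.40·log₂(0.40) = 0.5288
−0.17·log₂(0.17) = 0.4346
−0.14·log₂(0.14) = 0.3971
Sum ≈ 2.1661 → 2.166 bits.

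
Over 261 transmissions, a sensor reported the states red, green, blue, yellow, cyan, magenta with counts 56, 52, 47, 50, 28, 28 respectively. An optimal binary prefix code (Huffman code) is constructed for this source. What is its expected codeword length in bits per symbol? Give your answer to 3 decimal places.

Probabilities are the counts divided by 261.
Repeatedly combine the two least-probable nodes; the expected code length is the sum of the merged weights.
merge 28/261 + 28/261 → 56/261
merge 47/261 + 50/261 → 97/261
merge 52/261 + 56/261 → 12/29
merge 56/261 + 97/261 → 17/29
merge 12/29 + 17/29 → 1
L = 56/261 + 97/261 + 12/29 + 17/29 + 1 = 75/29 ≈ 2.586 bits/symbol.

2.586 bits/symbol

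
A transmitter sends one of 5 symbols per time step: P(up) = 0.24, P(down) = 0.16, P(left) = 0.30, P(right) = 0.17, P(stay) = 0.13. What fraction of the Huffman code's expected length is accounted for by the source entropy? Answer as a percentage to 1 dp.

98.5%

Entropy H = −Σ p log₂ p ≈ 2.2555 bits.
Huffman merges: 13/100+4/25→29/100; 17/100+6/25→41/100; 29/100+3/10→59/100; 41/100+59/100→1. L = 229/100 ≈ 2.2900.
Efficiency = H/L = 2.2555/2.2900 = 98.5%.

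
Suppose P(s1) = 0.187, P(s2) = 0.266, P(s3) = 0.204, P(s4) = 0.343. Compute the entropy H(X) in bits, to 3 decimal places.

1.958 bits

H = −Σ pᵢ log₂ pᵢ.
−0.187·log₂(0.187) = 0.4523
−0.266·log₂(0.266) = 0.5082
−0.204·log₂(0.204) = 0.4678
−0.343·log₂(0.343) = 0.5295
Sum ≈ 1.9579 → 1.958 bits.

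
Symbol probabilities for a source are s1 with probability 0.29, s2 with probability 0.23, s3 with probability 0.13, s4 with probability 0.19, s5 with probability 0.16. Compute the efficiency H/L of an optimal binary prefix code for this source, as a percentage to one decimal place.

Entropy H = −Σ p log₂ p ≈ 2.2665 bits.
Huffman merges: 13/100+4/25→29/100; 19/100+23/100→21/50; 29/100+29/100→29/50; 21/50+29/50→1. L = 229/100 ≈ 2.2900.
Efficiency = H/L = 2.2665/2.2900 = 99.0%.

99.0%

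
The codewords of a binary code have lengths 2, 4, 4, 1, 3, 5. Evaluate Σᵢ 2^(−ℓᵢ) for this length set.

1.03125

With common denominator 2^5 = 32: Σ 2^(−ℓᵢ) = 8/32 + 2/32 + 2/32 + 16/32 + 4/32 + 1/32 = 33/32 = 1.03125.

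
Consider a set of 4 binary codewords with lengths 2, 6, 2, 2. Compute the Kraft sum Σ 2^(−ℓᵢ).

0.765625

With common denominator 2^6 = 64: Σ 2^(−ℓᵢ) = 16/64 + 1/64 + 16/64 + 16/64 = 49/64 = 0.765625.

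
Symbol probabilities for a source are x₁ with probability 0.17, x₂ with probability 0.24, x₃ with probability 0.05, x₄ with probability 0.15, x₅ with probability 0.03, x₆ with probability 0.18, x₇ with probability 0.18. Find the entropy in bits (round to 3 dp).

H = −Σ pᵢ log₂ pᵢ.
−0.17·log₂(0.17) = 0.4346
−0.24·log₂(0.24) = 0.4941
−0.05·log₂(0.05) = 0.2161
−0.15·log₂(0.15) = 0.4105
−0.03·log₂(0.03) = 0.1518
−0.18·log₂(0.18) = 0.4453
−0.18·log₂(0.18) = 0.4453
Sum ≈ 2.5977 → 2.598 bits.

2.598 bits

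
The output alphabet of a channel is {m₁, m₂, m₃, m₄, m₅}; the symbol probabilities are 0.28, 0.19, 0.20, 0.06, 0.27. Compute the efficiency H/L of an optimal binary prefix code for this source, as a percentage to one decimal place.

Entropy H = −Σ p log₂ p ≈ 2.1874 bits.
Huffman merges: 3/50+19/100→1/4; 1/5+1/4→9/20; 27/100+7/25→11/20; 9/20+11/20→1. L = 9/4 ≈ 2.2500.
Efficiency = H/L = 2.1874/2.2500 = 97.2%.

97.2%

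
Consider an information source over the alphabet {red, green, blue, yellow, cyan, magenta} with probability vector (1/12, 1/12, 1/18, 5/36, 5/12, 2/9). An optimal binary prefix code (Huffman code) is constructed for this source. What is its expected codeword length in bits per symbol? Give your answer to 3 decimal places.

Repeatedly combine the two least-probable nodes; the expected code length is the sum of the merged weights.
merge 1/18 + 1/12 → 5/36
merge 1/12 + 5/36 → 2/9
merge 5/36 + 2/9 → 13/36
merge 2/9 + 13/36 → 7/12
merge 5/12 + 7/12 → 1
L = 5/36 + 2/9 + 13/36 + 7/12 + 1 = 83/36 ≈ 2.306 bits/symbol.

2.306 bits/symbol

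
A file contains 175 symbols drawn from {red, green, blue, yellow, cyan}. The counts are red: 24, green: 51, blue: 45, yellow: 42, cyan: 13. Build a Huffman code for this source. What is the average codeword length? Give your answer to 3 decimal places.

2.211 bits/symbol

Probabilities are the counts divided by 175.
Repeatedly combine the two least-probable nodes; the expected code length is the sum of the merged weights.
merge 13/175 + 24/175 → 37/175
merge 37/175 + 6/25 → 79/175
merge 9/35 + 51/175 → 96/175
merge 79/175 + 96/175 → 1
L = 37/175 + 79/175 + 96/175 + 1 = 387/175 ≈ 2.211 bits/symbol.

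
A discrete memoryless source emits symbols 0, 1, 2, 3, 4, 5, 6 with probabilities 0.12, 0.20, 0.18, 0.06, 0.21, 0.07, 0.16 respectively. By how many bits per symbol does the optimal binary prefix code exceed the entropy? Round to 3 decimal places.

0.035 bits

Entropy H = −Σ p log₂ p ≈ 2.6847 bits.
Huffman merges: 3/50+7/100→13/100; 3/25+13/100→1/4; 4/25+9/50→17/50; 1/5+21/100→41/100; 1/4+17/50→59/100; 41/100+59/100→1. L = 68/25 ≈ 2.7200.
L − H = 2.7200 − 2.6847 = 0.035 bits.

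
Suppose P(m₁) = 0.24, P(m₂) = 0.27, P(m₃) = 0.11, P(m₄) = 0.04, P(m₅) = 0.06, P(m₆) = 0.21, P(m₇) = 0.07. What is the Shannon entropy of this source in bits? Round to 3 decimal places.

2.525 bits

H = −Σ pᵢ log₂ pᵢ.
−0.24·log₂(0.24) = 0.4941
−0.27·log₂(0.27) = 0.5100
−0.11·log₂(0.11) = 0.3503
−0.04·log₂(0.04) = 0.1858
−0.06·log₂(0.06) = 0.2435
−0.21·log₂(0.21) = 0.4728
−0.07·log₂(0.07) = 0.2686
Sum ≈ 2.5251 → 2.525 bits.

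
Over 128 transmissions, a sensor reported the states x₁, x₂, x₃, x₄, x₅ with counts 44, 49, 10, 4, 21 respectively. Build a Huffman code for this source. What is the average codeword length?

2 bits/symbol

Probabilities are the counts divided by 128.
Repeatedly combine the two least-probable nodes; the expected code length is the sum of the merged weights.
merge 1/32 + 5/64 → 7/64
merge 7/64 + 21/128 → 35/128
merge 35/128 + 11/32 → 79/128
merge 49/128 + 79/128 → 1
L = 7/64 + 35/128 + 79/128 + 1 = 2 bits/symbol.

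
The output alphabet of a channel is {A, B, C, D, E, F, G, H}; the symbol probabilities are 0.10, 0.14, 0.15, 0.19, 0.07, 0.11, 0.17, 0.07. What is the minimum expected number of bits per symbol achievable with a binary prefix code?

Repeatedly combine the two least-probable nodes; the expected code length is the sum of the merged weights.
merge 7/100 + 7/100 → 7/50
merge 1/10 + 11/100 → 21/100
merge 7/50 + 7/50 → 7/25
merge 3/20 + 17/100 → 8/25
merge 19/100 + 21/100 → 2/5
merge 7/25 + 8/25 → 3/5
merge 2/5 + 3/5 → 1
L = 7/50 + 21/100 + 7/25 + 8/25 + 2/5 + 3/5 + 1 = 59/20 = 2.95 bits/symbol.

2.95 bits/symbol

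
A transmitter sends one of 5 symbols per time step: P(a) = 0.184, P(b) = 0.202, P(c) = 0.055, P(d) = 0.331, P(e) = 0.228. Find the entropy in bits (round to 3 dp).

2.160 bits

H = −Σ pᵢ log₂ pᵢ.
−0.184·log₂(0.184) = 0.4494
−0.202·log₂(0.202) = 0.4661
−0.055·log₂(0.055) = 0.2301
−0.331·log₂(0.331) = 0.5280
−0.228·log₂(0.228) = 0.4863
Sum ≈ 2.1599 → 2.160 bits.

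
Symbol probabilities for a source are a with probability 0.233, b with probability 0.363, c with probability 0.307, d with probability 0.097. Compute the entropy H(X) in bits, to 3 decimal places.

H = −Σ pᵢ log₂ pᵢ.
−0.233·log₂(0.233) = 0.4897
−0.363·log₂(0.363) = 0.5307
−0.307·log₂(0.307) = 0.5230
−0.097·log₂(0.097) = 0.3265
Sum ≈ 1.8699 → 1.870 bits.

1.870 bits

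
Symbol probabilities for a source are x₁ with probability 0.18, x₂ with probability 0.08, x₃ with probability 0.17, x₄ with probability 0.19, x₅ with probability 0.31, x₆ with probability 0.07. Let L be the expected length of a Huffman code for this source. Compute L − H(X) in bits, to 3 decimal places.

0.051 bits

Entropy H = −Σ p log₂ p ≈ 2.4190 bits.
Huffman merges: 7/100+2/25→3/20; 3/20+17/100→8/25; 9/50+19/100→37/100; 31/100+8/25→63/100; 37/100+63/100→1. L = 247/100 ≈ 2.4700.
L − H = 2.4700 − 2.4190 = 0.051 bits.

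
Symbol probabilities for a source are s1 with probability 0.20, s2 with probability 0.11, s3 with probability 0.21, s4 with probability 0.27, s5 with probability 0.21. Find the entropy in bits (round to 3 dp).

2.270 bits

H = −Σ pᵢ log₂ pᵢ.
−0.20·log₂(0.20) = 0.4644
−0.11·log₂(0.11) = 0.3503
−0.21·log₂(0.21) = 0.4728
−0.27·log₂(0.27) = 0.5100
−0.21·log₂(0.21) = 0.4728
Sum ≈ 2.2703 → 2.270 bits.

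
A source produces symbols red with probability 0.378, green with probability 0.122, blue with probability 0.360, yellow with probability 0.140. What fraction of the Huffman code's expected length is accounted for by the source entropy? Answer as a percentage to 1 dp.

Entropy H = −Σ p log₂ p ≈ 1.8285 bits.
Huffman merges: 61/500+7/50→131/500; 131/500+9/25→311/500; 189/500+311/500→1. L = 471/250 ≈ 1.8840.
Efficiency = H/L = 1.8285/1.8840 = 97.1%.

97.1%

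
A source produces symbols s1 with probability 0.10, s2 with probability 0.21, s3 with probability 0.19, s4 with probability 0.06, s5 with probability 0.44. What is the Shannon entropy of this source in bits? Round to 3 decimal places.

2.025 bits

H = −Σ pᵢ log₂ pᵢ.
−0.10·log₂(0.10) = 0.3322
−0.21·log₂(0.21) = 0.4728
−0.19·log₂(0.19) = 0.4552
−0.06·log₂(0.06) = 0.2435
−0.44·log₂(0.44) = 0.5211
Sum ≈ 2.0249 → 2.025 bits.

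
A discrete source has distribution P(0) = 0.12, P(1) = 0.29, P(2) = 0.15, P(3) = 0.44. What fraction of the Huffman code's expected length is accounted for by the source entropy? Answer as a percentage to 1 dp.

Entropy H = −Σ p log₂ p ≈ 1.8167 bits.
Huffman merges: 3/25+3/20→27/100; 27/100+29/100→14/25; 11/25+14/25→1. L = 183/100 ≈ 1.8300.
Efficiency = H/L = 1.8167/1.8300 = 99.3%.

99.3%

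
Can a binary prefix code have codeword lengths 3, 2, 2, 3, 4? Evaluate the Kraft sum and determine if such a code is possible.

With common denominator 2^4 = 16: Σ 2^(−ℓᵢ) = 2/16 + 4/16 + 4/16 + 2/16 + 1/16 = 13/16 = 0.8125.
Kraft's inequality requires Σ ≤ 1; here Σ = 0.8125 ≤ 1, so such a prefix code exists.

0.8125; yes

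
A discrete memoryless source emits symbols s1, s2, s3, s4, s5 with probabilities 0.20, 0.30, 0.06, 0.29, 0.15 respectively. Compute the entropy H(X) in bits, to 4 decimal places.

2.1575 bits

H = −Σ pᵢ log₂ pᵢ.
−0.20·log₂(0.20) = 0.4644
−0.30·log₂(0.30) = 0.5211
−0.06·log₂(0.06) = 0.2435
−0.29·log₂(0.29) = 0.5179
−0.15·log₂(0.15) = 0.4105
Sum ≈ 2.1575 → 2.1575 bits.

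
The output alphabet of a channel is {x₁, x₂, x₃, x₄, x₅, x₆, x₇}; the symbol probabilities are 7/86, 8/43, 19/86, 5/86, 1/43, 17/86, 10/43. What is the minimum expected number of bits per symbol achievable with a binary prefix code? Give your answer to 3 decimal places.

Repeatedly combine the two least-probable nodes; the expected code length is the sum of the merged weights.
merge 1/43 + 5/86 → 7/86
merge 7/86 + 7/86 → 7/43
merge 7/43 + 8/43 → 15/43
merge 17/86 + 19/86 → 18/43
merge 10/43 + 15/43 → 25/43
merge 18/43 + 25/43 → 1
L = 7/86 + 7/43 + 15/43 + 18/43 + 25/43 + 1 = 223/86 ≈ 2.593 bits/symbol.

2.593 bits/symbol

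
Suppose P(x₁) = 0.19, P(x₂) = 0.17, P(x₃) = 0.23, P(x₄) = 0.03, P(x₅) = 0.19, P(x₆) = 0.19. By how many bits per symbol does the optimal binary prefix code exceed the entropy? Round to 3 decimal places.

0.140 bits

Entropy H = −Σ p log₂ p ≈ 2.4397 bits.
Huffman merges: 3/100+17/100→1/5; 19/100+19/100→19/50; 19/100+1/5→39/100; 23/100+19/50→61/100; 39/100+61/100→1. L = 129/50 ≈ 2.5800.
L − H = 2.5800 − 2.4397 = 0.140 bits.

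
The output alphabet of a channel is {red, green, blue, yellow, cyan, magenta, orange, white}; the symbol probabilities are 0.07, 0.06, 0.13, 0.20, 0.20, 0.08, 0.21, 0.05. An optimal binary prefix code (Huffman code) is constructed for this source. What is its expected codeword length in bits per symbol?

Repeatedly combine the two least-probable nodes; the expected code length is the sum of the merged weights.
merge 1/20 + 3/50 → 11/100
merge 7/100 + 2/25 → 3/20
merge 11/100 + 13/100 → 6/25
merge 3/20 + 1/5 → 7/20
merge 1/5 + 21/100 → 41/100
merge 6/25 + 7/20 → 59/100
merge 41/100 + 59/100 → 1
L = 11/100 + 3/20 + 6/25 + 7/20 + 41/100 + 59/100 + 1 = 57/20 = 2.85 bits/symbol.

2.85 bits/symbol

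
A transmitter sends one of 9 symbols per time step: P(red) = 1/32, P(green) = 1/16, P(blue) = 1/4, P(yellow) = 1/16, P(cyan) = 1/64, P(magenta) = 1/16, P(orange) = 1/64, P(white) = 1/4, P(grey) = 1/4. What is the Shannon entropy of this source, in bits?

Each probability is a power of 1/2, so log₂(1/p) is an integer.
H = Σ p·log₂(1/p) = 1/32·5 + 1/16·4 + 1/4·2 + 1/16·4 + 1/64·6 + 1/16·4 + 1/64·6 + 1/4·2 + 1/4·2 = 2.59375 bits.

2.59375 bits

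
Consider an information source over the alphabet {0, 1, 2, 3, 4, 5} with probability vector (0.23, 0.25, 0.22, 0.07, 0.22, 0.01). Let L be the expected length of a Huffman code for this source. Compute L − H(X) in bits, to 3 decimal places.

Entropy H = −Σ p log₂ p ≈ 2.2838 bits.
Huffman merges: 1/100+7/100→2/25; 2/25+11/50→3/10; 11/50+23/100→9/20; 1/4+3/10→11/20; 9/20+11/20→1. L = 119/50 ≈ 2.3800.
L − H = 2.3800 − 2.2838 = 0.096 bits.

0.096 bits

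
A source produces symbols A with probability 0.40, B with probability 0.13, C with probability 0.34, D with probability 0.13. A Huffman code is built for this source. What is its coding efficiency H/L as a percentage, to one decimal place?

98.0%

Entropy H = −Σ p log₂ p ≈ 1.8232 bits.
Huffman merges: 13/100+13/100→13/50; 13/50+17/50→3/5; 2/5+3/5→1. L = 93/50 ≈ 1.8600.
Efficiency = H/L = 1.8232/1.8600 = 98.0%.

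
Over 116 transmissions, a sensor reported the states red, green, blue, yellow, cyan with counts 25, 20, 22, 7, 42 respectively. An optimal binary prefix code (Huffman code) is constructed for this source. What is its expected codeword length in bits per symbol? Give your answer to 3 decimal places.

2.233 bits/symbol

Probabilities are the counts divided by 116.
Repeatedly combine the two least-probable nodes; the expected code length is the sum of the merged weights.
merge 7/116 + 5/29 → 27/116
merge 11/58 + 25/116 → 47/116
merge 27/116 + 21/58 → 69/116
merge 47/116 + 69/116 → 1
L = 27/116 + 47/116 + 69/116 + 1 = 259/116 ≈ 2.233 bits/symbol.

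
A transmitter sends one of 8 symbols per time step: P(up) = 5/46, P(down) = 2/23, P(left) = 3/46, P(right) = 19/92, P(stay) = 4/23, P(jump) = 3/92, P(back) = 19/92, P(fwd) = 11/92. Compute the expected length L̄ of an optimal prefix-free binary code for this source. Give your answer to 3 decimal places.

Repeatedly combine the two least-probable nodes; the expected code length is the sum of the merged weights.
merge 3/92 + 3/46 → 9/92
merge 2/23 + 9/92 → 17/92
merge 5/46 + 11/92 → 21/92
merge 4/23 + 17/92 → 33/92
merge 19/92 + 19/92 → 19/46
merge 21/92 + 33/92 → 27/46
merge 19/46 + 27/46 → 1
L = 9/92 + 17/92 + 21/92 + 33/92 + 19/46 + 27/46 + 1 = 66/23 ≈ 2.870 bits/symbol.

2.870 bits/symbol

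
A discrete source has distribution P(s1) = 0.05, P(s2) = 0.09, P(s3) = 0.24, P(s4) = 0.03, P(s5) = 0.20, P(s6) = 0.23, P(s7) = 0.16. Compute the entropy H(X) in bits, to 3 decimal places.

H = −Σ pᵢ log₂ pᵢ.
−0.05·log₂(0.05) = 0.2161
−0.09·log₂(0.09) = 0.3127
−0.24·log₂(0.24) = 0.4941
−0.03·log₂(0.03) = 0.1518
−0.20·log₂(0.20) = 0.4644
−0.23·log₂(0.23) = 0.4877
−0.16·log₂(0.16) = 0.4230
Sum ≈ 2.5497 → 2.550 bits.

2.550 bits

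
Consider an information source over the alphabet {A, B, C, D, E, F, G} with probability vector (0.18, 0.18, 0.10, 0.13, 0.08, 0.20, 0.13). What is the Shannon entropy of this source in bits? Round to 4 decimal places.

H = −Σ pᵢ log₂ pᵢ.
−0.18·log₂(0.18) = 0.4453
−0.18·log₂(0.18) = 0.4453
−0.10·log₂(0.10) = 0.3322
−0.13·log₂(0.13) = 0.3826
−0.08·log₂(0.08) = 0.2915
−0.20·log₂(0.20) = 0.4644
−0.13·log₂(0.13) = 0.3826
Sum ≈ 2.7440 → 2.7440 bits.

2.7440 bits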